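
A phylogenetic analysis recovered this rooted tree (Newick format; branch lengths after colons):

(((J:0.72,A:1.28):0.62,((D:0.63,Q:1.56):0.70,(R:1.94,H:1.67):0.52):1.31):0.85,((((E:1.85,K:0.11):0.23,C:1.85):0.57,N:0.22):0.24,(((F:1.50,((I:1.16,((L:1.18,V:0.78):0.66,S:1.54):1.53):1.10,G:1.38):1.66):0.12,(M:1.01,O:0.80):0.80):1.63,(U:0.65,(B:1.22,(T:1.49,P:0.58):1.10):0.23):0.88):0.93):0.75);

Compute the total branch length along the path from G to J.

8.66

The path runs G → … → MRCA → … → J; the MRCA is the root of the tree.
Branch lengths along that path: 1.38 + 1.66 + 0.12 + 1.63 + 0.93 + 0.75 + 0.85 + 0.62 + 0.72 = 8.66.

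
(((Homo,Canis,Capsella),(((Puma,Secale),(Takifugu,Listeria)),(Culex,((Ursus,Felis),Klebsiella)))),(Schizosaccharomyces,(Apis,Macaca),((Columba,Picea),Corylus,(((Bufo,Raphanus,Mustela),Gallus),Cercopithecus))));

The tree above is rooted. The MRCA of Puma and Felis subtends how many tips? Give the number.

8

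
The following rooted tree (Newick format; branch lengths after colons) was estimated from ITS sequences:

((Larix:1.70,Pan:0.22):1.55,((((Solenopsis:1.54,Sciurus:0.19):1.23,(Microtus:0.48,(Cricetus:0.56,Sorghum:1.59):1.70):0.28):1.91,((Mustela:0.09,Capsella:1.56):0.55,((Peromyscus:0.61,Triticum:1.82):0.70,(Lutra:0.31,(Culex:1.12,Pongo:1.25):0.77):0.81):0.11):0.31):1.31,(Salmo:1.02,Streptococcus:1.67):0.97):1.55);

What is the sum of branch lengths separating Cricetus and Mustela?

The path runs Cricetus → … → MRCA → … → Mustela; the MRCA is the node subtending (((Solenopsis,Sciurus),(Microtus,(Cricetus,Sorghum))),((Mustela,Capsella),((Peromyscus,Triticum),(Lutra,(Culex,Pongo))))).
Branch lengths along that path: 0.56 + 1.70 + 0.28 + 1.91 + 0.31 + 0.55 + 0.09 = 5.40.

5.40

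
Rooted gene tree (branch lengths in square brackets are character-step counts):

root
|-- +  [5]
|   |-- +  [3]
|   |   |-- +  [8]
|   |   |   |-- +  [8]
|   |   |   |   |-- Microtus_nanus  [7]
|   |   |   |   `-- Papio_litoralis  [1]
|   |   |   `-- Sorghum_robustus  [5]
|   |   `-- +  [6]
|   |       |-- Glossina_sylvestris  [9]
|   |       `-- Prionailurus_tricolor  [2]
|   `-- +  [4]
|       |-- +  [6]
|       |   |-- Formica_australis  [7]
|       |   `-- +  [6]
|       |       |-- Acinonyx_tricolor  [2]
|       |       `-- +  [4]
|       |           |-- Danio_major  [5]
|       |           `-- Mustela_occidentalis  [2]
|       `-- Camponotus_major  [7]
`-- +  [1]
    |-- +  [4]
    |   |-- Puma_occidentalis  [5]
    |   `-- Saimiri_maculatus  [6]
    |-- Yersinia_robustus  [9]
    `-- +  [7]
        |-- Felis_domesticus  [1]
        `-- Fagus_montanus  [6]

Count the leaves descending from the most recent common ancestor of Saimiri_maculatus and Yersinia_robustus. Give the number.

The MRCA of Saimiri_maculatus and Yersinia_robustus is the node subtending ((Puma_occidentalis,Saimiri_maculatus),Yersinia_robustus,(Felis_domesticus,Fagus_montanus)).
That clade contains 5 terminal taxa: Fagus_montanus, Felis_domesticus, Puma_occidentalis, Saimiri_maculatus, Yersinia_robustus.

5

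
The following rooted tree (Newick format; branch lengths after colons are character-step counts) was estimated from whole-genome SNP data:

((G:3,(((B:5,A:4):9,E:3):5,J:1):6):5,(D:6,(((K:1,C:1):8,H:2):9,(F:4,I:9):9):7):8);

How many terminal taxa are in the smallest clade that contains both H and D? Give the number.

The MRCA of H and D is the node subtending (D,(((K,C),H),(F,I))).
That clade contains 6 terminal taxa: C, D, F, H, I, K.

6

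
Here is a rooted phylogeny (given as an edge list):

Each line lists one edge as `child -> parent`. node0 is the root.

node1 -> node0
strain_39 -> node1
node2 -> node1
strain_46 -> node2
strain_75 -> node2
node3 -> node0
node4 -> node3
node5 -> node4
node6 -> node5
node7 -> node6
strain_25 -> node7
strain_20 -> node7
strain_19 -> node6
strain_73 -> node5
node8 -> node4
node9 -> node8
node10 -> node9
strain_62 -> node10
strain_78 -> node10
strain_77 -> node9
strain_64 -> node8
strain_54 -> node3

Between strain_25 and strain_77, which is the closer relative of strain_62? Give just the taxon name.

strain_77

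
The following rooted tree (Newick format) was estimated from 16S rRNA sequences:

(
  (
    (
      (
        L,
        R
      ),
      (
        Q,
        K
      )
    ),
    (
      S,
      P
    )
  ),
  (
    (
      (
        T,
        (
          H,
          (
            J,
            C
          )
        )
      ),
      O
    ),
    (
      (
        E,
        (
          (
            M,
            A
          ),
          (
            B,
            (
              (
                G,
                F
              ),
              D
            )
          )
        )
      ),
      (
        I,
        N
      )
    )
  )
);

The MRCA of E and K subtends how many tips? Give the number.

20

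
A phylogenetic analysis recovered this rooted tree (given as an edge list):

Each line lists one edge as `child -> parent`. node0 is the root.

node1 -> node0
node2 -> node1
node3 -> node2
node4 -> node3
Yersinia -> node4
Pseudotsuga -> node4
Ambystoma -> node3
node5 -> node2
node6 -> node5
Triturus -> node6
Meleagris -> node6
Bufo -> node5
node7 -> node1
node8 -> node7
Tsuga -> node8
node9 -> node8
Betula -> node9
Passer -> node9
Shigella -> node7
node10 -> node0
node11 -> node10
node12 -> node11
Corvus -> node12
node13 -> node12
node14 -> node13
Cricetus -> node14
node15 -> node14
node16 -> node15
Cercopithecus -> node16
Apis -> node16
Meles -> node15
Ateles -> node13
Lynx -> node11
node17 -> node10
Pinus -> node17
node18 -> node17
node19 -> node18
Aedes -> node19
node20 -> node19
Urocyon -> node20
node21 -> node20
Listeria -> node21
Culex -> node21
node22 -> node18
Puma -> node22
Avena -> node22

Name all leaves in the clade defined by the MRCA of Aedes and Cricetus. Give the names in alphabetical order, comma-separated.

Tracing Aedes: it sits inside (Aedes,(Urocyon,(Listeria,Culex))).
Tracing Cricetus: it sits inside (Cricetus,((Cercopithecus,Apis),Meles)).
The smallest clade enclosing both is (((Corvus,((Cricetus,((Cercopithecus,Apis),Meles)),Ateles)),Lynx),(Pinus,((Aedes,(Urocyon,(Listeria,Culex))),(Puma,Avena)))); the answer is its 14 terminal taxa in alphabetical order.

Aedes, Apis, Ateles, Avena, Cercopithecus, Corvus, Cricetus, Culex, Listeria, Lynx, Meles, Pinus, Puma, Urocyon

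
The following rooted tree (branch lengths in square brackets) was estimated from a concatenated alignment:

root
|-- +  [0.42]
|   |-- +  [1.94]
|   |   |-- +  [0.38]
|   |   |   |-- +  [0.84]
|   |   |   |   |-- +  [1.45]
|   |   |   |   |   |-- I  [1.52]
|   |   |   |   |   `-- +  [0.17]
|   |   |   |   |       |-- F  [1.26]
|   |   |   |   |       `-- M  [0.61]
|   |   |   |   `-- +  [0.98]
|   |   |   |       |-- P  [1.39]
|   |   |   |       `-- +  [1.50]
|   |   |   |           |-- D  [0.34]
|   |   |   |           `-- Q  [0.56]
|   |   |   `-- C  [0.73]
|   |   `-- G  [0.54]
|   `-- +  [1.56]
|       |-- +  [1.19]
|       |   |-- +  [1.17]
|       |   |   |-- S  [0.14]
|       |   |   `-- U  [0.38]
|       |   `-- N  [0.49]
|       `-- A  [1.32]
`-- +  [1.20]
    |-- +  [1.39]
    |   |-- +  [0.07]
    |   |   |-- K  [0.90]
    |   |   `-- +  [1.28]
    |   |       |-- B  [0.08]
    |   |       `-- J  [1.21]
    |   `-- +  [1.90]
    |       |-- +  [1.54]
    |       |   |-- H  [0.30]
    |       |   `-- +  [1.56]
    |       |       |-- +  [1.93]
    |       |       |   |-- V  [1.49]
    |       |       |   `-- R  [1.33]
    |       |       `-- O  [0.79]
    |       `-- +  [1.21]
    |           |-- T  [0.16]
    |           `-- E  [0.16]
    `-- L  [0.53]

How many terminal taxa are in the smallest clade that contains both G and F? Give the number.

8

The MRCA of G and F is the node subtending ((((I,(F,M)),(P,(D,Q))),C),G).
That clade contains 8 terminal taxa: C, D, F, G, I, M, P, Q.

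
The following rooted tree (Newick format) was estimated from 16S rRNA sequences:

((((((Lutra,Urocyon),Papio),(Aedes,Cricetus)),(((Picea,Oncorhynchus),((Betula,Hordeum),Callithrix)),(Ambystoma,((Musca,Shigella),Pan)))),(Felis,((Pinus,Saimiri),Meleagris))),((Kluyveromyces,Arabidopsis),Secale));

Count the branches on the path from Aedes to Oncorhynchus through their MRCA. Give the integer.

7

The MRCA of Aedes and Oncorhynchus is the node subtending ((((Lutra,Urocyon),Papio),(Aedes,Cricetus)),(((Picea,Oncorhynchus),((Betula,Hordeum),Callithrix)),(Ambystoma,((Musca,Shigella),Pan)))).
From Aedes up to that node: 3 branches. From Oncorhynchus up to the same node: 4 branches. Total: 3 + 4 = 7.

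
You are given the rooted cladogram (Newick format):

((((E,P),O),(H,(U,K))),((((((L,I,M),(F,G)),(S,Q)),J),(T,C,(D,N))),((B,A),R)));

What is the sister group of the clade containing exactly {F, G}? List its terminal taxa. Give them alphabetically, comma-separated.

The clade containing exactly {F, G} attaches to the tree at the node subtending ((L,I,M),(F,G)).
The other lineage descending from that same node — the sister group — is (L,I,M); its 3 tips in alphabetical order are the answer.

I, L, M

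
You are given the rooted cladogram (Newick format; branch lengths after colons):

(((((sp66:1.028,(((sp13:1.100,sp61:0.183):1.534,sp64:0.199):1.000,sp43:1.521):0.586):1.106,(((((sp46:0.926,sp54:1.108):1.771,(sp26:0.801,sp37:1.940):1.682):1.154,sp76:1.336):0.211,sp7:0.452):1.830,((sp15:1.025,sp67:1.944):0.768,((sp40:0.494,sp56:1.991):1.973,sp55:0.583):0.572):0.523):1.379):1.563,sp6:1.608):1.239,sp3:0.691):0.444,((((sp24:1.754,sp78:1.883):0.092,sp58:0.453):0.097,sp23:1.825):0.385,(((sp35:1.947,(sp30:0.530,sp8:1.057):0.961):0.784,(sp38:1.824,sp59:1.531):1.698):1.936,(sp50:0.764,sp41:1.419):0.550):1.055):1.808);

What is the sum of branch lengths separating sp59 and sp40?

The path runs sp59 → … → MRCA → … → sp40; the MRCA is the root of the tree.
Branch lengths along that path: 1.531 + 1.698 + 1.936 + 1.055 + 1.808 + 0.444 + 1.239 + 1.563 + 1.379 + 0.523 + 0.572 + 1.973 + 0.494 = 16.215.

16.215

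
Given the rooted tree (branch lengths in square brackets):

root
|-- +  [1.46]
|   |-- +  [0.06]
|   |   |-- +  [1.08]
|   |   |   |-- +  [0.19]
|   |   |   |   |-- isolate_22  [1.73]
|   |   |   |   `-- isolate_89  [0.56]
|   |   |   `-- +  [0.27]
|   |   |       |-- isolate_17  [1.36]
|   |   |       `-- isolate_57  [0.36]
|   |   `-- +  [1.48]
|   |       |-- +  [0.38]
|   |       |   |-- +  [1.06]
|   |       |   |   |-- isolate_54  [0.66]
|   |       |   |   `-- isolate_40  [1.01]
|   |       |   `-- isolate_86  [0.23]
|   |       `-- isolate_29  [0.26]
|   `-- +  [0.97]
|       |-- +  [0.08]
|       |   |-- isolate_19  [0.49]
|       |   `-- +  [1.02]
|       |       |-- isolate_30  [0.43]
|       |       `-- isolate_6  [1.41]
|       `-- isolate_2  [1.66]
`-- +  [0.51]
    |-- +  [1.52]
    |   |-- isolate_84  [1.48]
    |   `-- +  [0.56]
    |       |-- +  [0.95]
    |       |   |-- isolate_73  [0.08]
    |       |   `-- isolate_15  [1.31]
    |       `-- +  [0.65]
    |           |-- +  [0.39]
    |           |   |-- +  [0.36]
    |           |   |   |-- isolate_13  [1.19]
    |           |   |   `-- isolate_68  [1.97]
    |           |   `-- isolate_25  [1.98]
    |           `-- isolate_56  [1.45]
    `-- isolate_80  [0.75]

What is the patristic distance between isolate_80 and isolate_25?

The path runs isolate_80 → … → MRCA → … → isolate_25; the MRCA is the node subtending ((isolate_84,((isolate_73,isolate_15),(((isolate_13,isolate_68),isolate_25),isolate_56))),isolate_80).
Branch lengths along that path: 0.75 + 1.52 + 0.56 + 0.65 + 0.39 + 1.98 = 5.85.

5.85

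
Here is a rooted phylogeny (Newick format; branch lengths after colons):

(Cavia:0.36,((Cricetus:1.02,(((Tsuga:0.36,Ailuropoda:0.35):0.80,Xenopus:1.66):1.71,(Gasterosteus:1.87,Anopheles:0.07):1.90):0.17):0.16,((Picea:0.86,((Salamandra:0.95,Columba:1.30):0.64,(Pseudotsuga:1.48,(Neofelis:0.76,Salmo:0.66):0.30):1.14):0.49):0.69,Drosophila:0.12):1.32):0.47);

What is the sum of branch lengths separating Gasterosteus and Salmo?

8.70

The path runs Gasterosteus → … → MRCA → … → Salmo; the MRCA is the node subtending ((Cricetus,(((Tsuga,Ailuropoda),Xenopus),(Gasterosteus,Anopheles))),((Picea,((Salamandra,Columba),(Pseudotsuga,(Neofelis,Salmo)))),Drosophila)).
Branch lengths along that path: 1.87 + 1.90 + 0.17 + 0.16 + 1.32 + 0.69 + 0.49 + 1.14 + 0.30 + 0.66 = 8.70.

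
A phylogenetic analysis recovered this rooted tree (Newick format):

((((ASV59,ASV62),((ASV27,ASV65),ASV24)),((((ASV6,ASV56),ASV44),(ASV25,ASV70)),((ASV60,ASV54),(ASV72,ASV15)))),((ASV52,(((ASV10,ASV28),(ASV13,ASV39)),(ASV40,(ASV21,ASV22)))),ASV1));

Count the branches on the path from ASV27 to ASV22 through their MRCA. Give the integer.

11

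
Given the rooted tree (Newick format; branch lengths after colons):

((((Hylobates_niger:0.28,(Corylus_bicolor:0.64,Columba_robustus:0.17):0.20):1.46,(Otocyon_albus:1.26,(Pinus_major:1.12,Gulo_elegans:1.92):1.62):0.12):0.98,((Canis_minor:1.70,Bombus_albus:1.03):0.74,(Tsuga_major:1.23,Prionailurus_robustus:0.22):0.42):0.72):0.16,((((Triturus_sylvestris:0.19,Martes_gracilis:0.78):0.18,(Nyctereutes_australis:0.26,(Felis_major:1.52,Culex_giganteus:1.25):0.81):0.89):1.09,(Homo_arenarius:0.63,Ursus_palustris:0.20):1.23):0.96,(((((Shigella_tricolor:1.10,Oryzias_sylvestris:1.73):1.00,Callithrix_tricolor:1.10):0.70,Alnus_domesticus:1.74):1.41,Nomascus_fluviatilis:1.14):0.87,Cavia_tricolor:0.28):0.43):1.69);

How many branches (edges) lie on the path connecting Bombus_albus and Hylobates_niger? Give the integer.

The MRCA of Bombus_albus and Hylobates_niger is the node subtending (((Hylobates_niger,(Corylus_bicolor,Columba_robustus)),(Otocyon_albus,(Pinus_major,Gulo_elegans))),((Canis_minor,Bombus_albus),(Tsuga_major,Prionailurus_robustus))).
From Bombus_albus up to that node: 3 branches. From Hylobates_niger up to the same node: 3 branches. Total: 3 + 3 = 6.

6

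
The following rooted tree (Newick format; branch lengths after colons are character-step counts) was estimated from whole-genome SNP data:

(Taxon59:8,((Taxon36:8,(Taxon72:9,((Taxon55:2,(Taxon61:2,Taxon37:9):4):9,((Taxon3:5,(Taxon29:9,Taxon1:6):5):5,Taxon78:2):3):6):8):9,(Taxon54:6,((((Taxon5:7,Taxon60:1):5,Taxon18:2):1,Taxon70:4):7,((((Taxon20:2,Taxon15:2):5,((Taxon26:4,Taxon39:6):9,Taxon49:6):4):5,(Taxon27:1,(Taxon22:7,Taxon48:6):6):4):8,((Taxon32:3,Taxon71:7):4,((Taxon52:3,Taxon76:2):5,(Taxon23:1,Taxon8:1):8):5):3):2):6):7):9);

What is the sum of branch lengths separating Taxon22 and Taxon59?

57

The path runs Taxon22 → … → MRCA → … → Taxon59; the MRCA is the root of the tree.
Branch lengths along that path: 7 + 6 + 4 + 8 + 2 + 6 + 7 + 9 + 8 = 57.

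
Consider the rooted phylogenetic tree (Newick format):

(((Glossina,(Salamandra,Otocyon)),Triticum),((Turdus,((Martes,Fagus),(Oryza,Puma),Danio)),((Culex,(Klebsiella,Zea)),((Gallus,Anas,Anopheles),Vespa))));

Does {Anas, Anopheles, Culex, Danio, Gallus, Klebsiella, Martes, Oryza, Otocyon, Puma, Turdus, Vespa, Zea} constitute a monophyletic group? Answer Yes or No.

The MRCA of the listed taxa is the root, so the smallest clade containing them is the whole tree.
That clade also contains Fagus, Glossina, Salamandra, Triticum, which are not in the proposed group, so the group is not monophyletic.

No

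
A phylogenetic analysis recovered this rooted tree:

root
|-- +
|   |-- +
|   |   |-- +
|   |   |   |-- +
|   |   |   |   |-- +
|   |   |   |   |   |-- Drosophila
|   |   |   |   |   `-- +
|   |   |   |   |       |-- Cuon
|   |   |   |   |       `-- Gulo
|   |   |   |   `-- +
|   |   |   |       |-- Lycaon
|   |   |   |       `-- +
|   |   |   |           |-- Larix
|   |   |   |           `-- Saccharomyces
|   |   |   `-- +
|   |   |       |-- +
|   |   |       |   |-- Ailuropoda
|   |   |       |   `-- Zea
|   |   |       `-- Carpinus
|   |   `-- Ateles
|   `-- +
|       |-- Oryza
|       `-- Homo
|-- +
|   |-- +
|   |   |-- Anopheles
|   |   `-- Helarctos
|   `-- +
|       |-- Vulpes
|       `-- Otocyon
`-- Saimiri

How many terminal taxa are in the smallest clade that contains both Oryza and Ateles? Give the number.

The MRCA of Oryza and Ateles is the node subtending (((((Drosophila,(Cuon,Gulo)),(Lycaon,(Larix,Saccharomyces))),((Ailuropoda,Zea),Carpinus)),Ateles),(Oryza,Homo)).
That clade contains 12 terminal taxa: Ailuropoda, Ateles, Carpinus, Cuon, Drosophila, Gulo, Homo, Larix, Lycaon, Oryza, Saccharomyces, Zea.

12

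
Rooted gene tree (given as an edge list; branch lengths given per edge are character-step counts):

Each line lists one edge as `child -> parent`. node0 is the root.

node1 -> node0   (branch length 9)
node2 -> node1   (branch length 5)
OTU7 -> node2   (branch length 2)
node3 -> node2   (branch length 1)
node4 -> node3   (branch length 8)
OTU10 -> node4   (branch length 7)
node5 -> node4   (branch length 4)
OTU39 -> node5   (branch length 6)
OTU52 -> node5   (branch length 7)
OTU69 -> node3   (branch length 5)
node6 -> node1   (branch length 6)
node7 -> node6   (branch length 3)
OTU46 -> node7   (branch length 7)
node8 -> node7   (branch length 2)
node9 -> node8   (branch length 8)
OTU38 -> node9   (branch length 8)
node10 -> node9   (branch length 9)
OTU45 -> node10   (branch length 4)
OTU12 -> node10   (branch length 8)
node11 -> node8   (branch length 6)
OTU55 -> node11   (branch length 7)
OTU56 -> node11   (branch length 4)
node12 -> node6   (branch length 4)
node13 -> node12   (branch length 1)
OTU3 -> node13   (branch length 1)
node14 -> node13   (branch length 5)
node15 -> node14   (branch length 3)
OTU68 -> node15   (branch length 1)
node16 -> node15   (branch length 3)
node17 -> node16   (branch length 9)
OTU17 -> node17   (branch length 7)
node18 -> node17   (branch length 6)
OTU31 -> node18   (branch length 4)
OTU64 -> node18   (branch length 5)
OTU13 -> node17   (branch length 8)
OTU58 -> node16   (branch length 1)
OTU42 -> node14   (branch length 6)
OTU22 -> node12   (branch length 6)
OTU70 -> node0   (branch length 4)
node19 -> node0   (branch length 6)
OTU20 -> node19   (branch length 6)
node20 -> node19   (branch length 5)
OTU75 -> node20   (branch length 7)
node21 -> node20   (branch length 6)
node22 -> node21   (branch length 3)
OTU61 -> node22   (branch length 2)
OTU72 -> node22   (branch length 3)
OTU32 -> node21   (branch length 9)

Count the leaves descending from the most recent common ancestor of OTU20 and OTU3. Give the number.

The MRCA of OTU20 and OTU3 is the root, so the clade is the entire tree.
That clade contains 26 terminal taxa: OTU10, OTU12, OTU13, OTU17, OTU20, OTU22, OTU3, OTU31, OTU32, OTU38, OTU39, OTU42, OTU45, OTU46, OTU52, OTU55, OTU56, OTU58, OTU61, OTU64, OTU68, OTU69, OTU7, OTU70, OTU72, OTU75.

26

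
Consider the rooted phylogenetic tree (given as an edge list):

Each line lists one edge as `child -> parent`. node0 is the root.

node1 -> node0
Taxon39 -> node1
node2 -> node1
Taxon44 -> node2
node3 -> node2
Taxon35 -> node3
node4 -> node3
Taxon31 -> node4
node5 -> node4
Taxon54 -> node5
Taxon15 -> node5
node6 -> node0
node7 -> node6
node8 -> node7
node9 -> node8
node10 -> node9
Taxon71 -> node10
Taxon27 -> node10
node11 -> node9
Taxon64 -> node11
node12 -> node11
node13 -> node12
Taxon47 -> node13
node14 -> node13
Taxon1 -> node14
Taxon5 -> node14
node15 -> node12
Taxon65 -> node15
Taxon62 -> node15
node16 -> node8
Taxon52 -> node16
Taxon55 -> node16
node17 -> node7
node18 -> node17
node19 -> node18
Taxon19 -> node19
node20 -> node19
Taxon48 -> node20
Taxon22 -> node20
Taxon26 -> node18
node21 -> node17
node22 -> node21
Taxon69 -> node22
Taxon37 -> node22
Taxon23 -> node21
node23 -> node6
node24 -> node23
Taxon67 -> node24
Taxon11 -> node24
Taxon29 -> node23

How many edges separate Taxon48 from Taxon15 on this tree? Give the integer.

13

The MRCA of Taxon48 and Taxon15 is the root of the tree.
From Taxon48 up to that node: 7 branches. From Taxon15 up to the same node: 6 branches. Total: 7 + 6 = 13.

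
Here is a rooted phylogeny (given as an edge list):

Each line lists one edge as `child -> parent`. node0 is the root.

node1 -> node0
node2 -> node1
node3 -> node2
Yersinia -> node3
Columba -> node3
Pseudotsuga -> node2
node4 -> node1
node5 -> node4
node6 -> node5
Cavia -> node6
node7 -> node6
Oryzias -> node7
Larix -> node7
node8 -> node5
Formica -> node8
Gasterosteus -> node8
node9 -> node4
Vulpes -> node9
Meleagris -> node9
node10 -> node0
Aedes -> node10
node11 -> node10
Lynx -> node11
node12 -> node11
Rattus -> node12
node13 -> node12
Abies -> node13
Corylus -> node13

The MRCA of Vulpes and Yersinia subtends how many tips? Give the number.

The MRCA of Vulpes and Yersinia is the node subtending (((Yersinia,Columba),Pseudotsuga),(((Cavia,(Oryzias,Larix)),(Formica,Gasterosteus)),(Vulpes,Meleagris))).
That clade contains 10 terminal taxa: Cavia, Columba, Formica, Gasterosteus, Larix, Meleagris, Oryzias, Pseudotsuga, Vulpes, Yersinia.

10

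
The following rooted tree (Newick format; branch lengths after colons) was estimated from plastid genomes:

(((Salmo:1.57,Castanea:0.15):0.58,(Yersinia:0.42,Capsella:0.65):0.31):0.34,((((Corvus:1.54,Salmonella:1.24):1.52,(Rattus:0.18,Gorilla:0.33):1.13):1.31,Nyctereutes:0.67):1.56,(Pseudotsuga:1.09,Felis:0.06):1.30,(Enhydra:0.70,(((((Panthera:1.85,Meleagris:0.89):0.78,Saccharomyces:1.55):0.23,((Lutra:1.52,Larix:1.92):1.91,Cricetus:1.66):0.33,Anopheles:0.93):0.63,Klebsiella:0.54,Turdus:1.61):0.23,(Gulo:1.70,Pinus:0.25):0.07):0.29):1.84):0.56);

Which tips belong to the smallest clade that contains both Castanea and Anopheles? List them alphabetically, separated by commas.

Anopheles, Capsella, Castanea, Corvus, Cricetus, Enhydra, Felis, Gorilla, Gulo, Klebsiella, Larix, Lutra, Meleagris, Nyctereutes, Panthera, Pinus, Pseudotsuga, Rattus, Saccharomyces, Salmo, Salmonella, Turdus, Yersinia

Tracing Castanea: it sits inside (Salmo,Castanea).
Tracing Anopheles: it sits inside (((Panthera,Meleagris),Saccharomyces),((Lutra,Larix),Cricetus),Anopheles).
The smallest clade enclosing both is the whole tree (their MRCA is the root), so the answer is all 23 tips in alphabetical order.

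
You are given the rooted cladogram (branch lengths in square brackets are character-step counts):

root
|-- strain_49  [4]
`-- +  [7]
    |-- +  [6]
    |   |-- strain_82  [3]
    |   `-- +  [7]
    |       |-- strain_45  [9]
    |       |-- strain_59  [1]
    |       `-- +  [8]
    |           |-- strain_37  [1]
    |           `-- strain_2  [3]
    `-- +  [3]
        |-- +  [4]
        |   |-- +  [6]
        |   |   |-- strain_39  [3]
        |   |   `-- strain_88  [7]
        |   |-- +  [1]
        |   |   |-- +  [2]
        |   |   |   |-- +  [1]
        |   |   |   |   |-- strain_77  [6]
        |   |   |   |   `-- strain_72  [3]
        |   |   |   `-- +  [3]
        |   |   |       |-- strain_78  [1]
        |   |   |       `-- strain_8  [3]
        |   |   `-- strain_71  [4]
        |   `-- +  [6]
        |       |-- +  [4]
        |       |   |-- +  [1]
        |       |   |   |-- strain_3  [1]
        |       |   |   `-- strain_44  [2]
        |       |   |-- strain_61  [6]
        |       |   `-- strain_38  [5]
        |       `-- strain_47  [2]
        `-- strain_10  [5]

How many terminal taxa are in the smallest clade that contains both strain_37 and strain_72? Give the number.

18

The MRCA of strain_37 and strain_72 is the node subtending ((strain_82,(strain_45,strain_59,(strain_37,strain_2))),(((strain_39,strain_88),(((strain_77,strain_72),(strain_78,strain_8)),strain_71),(((strain_3,strain_44),strain_61,strain_38),strain_47)),strain_10)).
That clade contains 18 terminal taxa: strain_10, strain_2, strain_3, strain_37, strain_38, strain_39, strain_44, strain_45, strain_47, strain_59, strain_61, strain_71, strain_72, strain_77, strain_78, strain_8, strain_82, strain_88.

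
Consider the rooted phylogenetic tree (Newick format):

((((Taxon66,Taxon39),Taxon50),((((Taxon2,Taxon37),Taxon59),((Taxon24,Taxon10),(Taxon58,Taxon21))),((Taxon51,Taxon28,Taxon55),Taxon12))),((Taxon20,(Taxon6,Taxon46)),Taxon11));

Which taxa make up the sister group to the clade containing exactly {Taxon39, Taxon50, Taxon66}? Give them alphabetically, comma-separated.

The clade containing exactly {Taxon39, Taxon50, Taxon66} attaches to the tree at the node subtending (((Taxon66,Taxon39),Taxon50),((((Taxon2,Taxon37),Taxon59),((Taxon24,Taxon10),(Taxon58,Taxon21))),((Taxon51,Taxon28,Taxon55),Taxon12))).
The other lineage descending from that same node — the sister group — is ((((Taxon2,Taxon37),Taxon59),((Taxon24,Taxon10),(Taxon58,Taxon21))),((Taxon51,Taxon28,Taxon55),Taxon12)); its 11 tips in alphabetical order are the answer.

Taxon10, Taxon12, Taxon2, Taxon21, Taxon24, Taxon28, Taxon37, Taxon51, Taxon55, Taxon58, Taxon59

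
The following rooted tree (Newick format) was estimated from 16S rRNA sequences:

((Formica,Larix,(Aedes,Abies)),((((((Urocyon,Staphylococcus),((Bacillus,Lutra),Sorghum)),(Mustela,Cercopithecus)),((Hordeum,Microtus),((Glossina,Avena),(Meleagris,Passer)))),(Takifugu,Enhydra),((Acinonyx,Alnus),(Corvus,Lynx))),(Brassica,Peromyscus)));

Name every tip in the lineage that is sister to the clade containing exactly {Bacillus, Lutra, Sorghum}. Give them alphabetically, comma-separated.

The clade containing exactly {Bacillus, Lutra, Sorghum} attaches to the tree at the node subtending ((Urocyon,Staphylococcus),((Bacillus,Lutra),Sorghum)).
The other lineage descending from that same node — the sister group — is (Urocyon,Staphylococcus); its 2 tips in alphabetical order are the answer.

Staphylococcus, Urocyon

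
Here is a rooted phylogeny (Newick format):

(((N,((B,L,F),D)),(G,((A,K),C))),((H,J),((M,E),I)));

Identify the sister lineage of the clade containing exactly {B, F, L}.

D

The clade containing exactly {B, F, L} attaches to the tree at the node subtending ((B,L,F),D).
The other lineage descending from that same node — the sister group — is the single tip D.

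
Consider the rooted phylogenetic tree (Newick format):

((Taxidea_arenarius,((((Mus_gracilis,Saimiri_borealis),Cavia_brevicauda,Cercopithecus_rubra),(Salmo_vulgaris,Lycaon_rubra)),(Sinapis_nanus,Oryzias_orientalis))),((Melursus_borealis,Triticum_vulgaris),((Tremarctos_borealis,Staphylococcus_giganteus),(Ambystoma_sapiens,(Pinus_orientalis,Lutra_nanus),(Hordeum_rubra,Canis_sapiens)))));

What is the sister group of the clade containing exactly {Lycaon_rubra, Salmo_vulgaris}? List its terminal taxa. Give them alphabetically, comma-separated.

Cavia_brevicauda, Cercopithecus_rubra, Mus_gracilis, Saimiri_borealis

The clade containing exactly {Lycaon_rubra, Salmo_vulgaris} attaches to the tree at the node subtending (((Mus_gracilis,Saimiri_borealis),Cavia_brevicauda,Cercopithecus_rubra),(Salmo_vulgaris,Lycaon_rubra)).
The other lineage descending from that same node — the sister group — is ((Mus_gracilis,Saimiri_borealis),Cavia_brevicauda,Cercopithecus_rubra); its 4 tips in alphabetical order are the answer.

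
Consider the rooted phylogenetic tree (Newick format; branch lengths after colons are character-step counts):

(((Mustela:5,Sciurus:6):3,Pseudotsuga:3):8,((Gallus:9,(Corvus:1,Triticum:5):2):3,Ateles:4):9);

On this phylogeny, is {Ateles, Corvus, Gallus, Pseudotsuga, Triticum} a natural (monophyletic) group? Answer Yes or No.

No

The MRCA of the listed taxa is the root, so the smallest clade containing them is the whole tree.
That clade also contains Mustela, Sciurus, which are not in the proposed group, so the group is not monophyletic.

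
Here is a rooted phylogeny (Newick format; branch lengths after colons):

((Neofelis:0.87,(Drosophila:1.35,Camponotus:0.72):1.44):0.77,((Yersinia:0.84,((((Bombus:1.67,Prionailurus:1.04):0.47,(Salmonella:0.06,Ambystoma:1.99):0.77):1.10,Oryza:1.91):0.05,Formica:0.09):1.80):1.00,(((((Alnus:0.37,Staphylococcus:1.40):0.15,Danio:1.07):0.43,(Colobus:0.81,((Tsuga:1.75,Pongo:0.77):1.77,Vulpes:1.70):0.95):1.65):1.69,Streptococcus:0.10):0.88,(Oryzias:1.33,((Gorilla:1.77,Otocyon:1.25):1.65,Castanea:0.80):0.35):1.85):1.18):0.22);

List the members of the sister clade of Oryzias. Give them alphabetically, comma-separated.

Castanea, Gorilla, Otocyon

Oryzias attaches to the tree at the node subtending (Oryzias,((Gorilla,Otocyon),Castanea)).
The other lineage descending from that same node — the sister group — is ((Gorilla,Otocyon),Castanea); its 3 tips in alphabetical order are the answer.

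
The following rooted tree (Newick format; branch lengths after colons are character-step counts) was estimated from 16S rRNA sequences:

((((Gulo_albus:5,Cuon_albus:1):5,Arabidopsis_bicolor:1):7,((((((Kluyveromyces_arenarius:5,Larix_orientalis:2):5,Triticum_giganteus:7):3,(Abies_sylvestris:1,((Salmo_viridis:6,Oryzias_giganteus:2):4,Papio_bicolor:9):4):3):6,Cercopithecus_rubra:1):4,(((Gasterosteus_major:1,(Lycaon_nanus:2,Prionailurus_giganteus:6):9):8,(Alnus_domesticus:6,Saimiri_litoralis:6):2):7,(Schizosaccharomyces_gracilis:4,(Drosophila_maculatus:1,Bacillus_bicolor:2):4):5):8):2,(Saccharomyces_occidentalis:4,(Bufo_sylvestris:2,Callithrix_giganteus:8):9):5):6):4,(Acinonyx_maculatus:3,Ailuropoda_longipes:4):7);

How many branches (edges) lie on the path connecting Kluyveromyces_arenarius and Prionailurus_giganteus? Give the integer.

The MRCA of Kluyveromyces_arenarius and Prionailurus_giganteus is the node subtending (((((Kluyveromyces_arenarius,Larix_orientalis),Triticum_giganteus),(Abies_sylvestris,((Salmo_viridis,Oryzias_giganteus),Papio_bicolor))),Cercopithecus_rubra),(((Gasterosteus_major,(Lycaon_nanus,Prionailurus_giganteus)),(Alnus_domesticus,Saimiri_litoralis)),(Schizosaccharomyces_gracilis,(Drosophila_maculatus,Bacillus_bicolor)))).
From Kluyveromyces_arenarius up to that node: 5 branches. From Prionailurus_giganteus up to the same node: 5 branches. Total: 5 + 5 = 10.

10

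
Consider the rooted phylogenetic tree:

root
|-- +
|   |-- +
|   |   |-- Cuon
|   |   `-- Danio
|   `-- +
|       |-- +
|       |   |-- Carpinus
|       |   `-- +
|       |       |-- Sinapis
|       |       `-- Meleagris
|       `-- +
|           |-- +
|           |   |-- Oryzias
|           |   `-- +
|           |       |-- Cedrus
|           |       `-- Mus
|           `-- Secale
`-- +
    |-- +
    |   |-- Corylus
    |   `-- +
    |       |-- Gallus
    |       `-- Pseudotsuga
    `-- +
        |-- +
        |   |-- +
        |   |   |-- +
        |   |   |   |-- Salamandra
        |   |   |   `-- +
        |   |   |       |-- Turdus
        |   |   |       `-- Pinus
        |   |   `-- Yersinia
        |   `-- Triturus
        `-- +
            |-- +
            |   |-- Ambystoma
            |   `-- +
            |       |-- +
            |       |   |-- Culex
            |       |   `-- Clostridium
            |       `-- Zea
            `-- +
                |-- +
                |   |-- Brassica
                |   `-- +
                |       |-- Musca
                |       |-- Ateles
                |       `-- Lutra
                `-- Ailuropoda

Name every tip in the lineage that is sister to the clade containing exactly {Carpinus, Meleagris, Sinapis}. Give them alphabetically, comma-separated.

The clade containing exactly {Carpinus, Meleagris, Sinapis} attaches to the tree at the node subtending ((Carpinus,(Sinapis,Meleagris)),((Oryzias,(Cedrus,Mus)),Secale)).
The other lineage descending from that same node — the sister group — is ((Oryzias,(Cedrus,Mus)),Secale); its 4 tips in alphabetical order are the answer.

Cedrus, Mus, Oryzias, Secale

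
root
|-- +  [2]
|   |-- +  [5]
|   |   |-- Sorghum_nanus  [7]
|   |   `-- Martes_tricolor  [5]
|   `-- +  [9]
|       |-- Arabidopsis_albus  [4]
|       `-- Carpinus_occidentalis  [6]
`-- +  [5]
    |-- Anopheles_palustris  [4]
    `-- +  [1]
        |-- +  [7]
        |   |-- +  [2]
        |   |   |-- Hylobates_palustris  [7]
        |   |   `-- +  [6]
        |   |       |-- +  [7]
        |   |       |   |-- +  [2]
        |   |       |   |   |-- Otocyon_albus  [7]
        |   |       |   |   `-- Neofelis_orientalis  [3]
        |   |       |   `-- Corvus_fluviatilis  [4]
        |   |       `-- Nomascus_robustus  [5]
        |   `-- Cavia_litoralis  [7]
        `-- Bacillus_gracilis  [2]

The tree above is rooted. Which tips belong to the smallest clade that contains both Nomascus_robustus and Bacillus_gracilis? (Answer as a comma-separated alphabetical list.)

Bacillus_gracilis, Cavia_litoralis, Corvus_fluviatilis, Hylobates_palustris, Neofelis_orientalis, Nomascus_robustus, Otocyon_albus

Tracing Nomascus_robustus: it sits inside (((Otocyon_albus,Neofelis_orientalis),Corvus_fluviatilis),Nomascus_robustus).
Tracing Bacillus_gracilis: it sits inside (((Hylobates_palustris,(((Otocyon_albus,Neofelis_orientalis),Corvus_fluviatilis),Nomascus_robustus)),Cavia_litoralis),Bacillus_gracilis).
The smallest clade enclosing both is (((Hylobates_palustris,(((Otocyon_albus,Neofelis_orientalis),Corvus_fluviatilis),Nomascus_robustus)),Cavia_litoralis),Bacillus_gracilis); the answer is its 7 terminal taxa in alphabetical order.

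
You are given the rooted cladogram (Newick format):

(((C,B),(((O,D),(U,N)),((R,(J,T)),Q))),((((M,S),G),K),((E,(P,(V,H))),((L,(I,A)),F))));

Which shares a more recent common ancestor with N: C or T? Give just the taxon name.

T

The MRCA of N and T subtends (((O,D),(U,N)),((R,(J,T)),Q)) (8 taxa).
The MRCA of N and C subtends ((C,B),(((O,D),(U,N)),((R,(J,T)),Q))) (10 taxa).
The first is nested inside the second, so N shares a more recent common ancestor with T.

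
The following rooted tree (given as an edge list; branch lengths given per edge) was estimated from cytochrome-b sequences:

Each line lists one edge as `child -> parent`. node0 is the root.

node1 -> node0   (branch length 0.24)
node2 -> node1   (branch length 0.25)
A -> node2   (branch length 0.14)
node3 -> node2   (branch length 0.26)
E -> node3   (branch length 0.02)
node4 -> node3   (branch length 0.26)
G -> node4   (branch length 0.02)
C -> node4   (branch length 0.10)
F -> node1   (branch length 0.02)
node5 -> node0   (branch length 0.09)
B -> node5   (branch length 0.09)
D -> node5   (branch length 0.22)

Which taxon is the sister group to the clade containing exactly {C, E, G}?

A

The clade containing exactly {C, E, G} attaches to the tree at the node subtending (A,(E,(G,C))).
The other lineage descending from that same node — the sister group — is the single tip A.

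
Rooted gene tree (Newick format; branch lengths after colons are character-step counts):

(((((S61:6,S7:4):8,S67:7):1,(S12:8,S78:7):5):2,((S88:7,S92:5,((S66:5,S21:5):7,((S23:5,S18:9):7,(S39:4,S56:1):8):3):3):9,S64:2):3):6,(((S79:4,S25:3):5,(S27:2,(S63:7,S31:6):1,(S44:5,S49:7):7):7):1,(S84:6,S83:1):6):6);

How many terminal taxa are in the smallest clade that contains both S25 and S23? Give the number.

23

The MRCA of S25 and S23 is the root, so the clade is the entire tree.
That clade contains 23 terminal taxa: S12, S18, S21, S23, S25, S27, S31, S39, S44, S49, S56, S61, S63, S64, S66, S67, S7, S78, S79, S83, S84, S88, S92.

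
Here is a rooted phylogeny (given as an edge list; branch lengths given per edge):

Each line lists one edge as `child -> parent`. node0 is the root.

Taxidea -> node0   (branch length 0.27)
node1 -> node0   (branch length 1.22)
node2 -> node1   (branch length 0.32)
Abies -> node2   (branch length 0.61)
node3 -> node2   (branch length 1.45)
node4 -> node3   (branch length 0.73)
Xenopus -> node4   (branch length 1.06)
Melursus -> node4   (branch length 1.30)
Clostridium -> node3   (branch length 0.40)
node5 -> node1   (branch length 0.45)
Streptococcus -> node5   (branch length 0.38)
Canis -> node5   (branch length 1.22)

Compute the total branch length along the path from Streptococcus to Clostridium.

The path runs Streptococcus → … → MRCA → … → Clostridium; the MRCA is the node subtending ((Abies,((Xenopus,Melursus),Clostridium)),(Streptococcus,Canis)).
Branch lengths along that path: 0.38 + 0.45 + 0.32 + 1.45 + 0.40 = 3.00.

3.00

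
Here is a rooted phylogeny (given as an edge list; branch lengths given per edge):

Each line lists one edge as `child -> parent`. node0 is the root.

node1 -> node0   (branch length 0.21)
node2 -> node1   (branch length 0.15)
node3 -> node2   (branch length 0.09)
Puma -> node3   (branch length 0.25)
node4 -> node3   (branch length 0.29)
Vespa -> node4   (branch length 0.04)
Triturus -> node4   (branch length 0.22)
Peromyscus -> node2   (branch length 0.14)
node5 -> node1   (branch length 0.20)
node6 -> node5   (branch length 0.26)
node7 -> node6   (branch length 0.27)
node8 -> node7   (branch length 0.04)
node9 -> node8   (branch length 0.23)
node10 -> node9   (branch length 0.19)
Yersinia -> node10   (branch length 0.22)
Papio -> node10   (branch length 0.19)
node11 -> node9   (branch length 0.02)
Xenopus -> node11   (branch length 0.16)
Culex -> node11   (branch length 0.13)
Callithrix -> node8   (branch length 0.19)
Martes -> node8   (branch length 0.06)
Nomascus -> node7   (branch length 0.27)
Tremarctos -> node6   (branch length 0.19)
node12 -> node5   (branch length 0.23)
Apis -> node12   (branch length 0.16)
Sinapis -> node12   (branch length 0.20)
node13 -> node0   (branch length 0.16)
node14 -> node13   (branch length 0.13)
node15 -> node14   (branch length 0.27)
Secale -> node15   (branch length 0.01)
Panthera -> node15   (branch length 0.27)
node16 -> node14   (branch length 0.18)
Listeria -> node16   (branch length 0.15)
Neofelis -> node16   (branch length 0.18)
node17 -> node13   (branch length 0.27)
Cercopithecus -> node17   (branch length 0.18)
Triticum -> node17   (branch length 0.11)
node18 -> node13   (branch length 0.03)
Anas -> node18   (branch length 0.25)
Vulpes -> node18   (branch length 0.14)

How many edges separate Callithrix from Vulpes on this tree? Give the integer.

The MRCA of Callithrix and Vulpes is the root of the tree.
From Callithrix up to that node: 6 branches. From Vulpes up to the same node: 3 branches. Total: 6 + 3 = 9.

9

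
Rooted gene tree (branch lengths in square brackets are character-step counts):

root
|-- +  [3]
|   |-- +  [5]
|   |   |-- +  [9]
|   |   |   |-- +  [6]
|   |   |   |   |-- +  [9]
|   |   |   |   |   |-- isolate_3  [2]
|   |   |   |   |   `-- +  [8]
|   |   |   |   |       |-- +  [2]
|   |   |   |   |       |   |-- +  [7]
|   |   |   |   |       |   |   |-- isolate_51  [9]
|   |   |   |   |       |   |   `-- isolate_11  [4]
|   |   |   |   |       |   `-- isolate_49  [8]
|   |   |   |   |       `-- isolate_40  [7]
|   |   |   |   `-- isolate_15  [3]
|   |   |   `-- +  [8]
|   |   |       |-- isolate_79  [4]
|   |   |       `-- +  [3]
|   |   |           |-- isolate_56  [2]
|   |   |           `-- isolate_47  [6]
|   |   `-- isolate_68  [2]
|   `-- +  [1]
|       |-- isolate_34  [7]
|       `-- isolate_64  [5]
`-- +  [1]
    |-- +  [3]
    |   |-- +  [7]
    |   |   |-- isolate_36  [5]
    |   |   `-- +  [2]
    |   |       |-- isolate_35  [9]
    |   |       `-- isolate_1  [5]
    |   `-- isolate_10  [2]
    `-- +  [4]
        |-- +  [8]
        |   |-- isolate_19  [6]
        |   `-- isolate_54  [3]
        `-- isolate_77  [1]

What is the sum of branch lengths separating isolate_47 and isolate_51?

The path runs isolate_47 → … → MRCA → … → isolate_51; the MRCA is the node subtending (((isolate_3,(((isolate_51,isolate_11),isolate_49),isolate_40)),isolate_15),(isolate_79,(isolate_56,isolate_47))).
Branch lengths along that path: 6 + 3 + 8 + 6 + 9 + 8 + 2 + 7 + 9 = 58.

58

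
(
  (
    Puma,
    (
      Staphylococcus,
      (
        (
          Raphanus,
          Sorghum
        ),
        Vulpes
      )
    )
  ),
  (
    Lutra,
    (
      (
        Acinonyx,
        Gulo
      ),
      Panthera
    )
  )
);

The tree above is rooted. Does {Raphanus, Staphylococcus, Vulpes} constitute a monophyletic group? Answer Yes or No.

No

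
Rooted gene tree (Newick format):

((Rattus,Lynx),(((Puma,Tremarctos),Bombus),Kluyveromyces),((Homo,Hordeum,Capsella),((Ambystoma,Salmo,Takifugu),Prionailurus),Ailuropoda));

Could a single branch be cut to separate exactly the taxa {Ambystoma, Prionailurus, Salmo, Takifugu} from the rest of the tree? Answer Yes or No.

Yes

The most recent common ancestor of these taxa subtends ((Ambystoma,Salmo,Takifugu),Prionailurus).
That clade has exactly 4 tips — every listed taxon and nothing else — so the group is monophyletic.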